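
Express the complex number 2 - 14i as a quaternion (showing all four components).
2 - 14i + 0j + 0k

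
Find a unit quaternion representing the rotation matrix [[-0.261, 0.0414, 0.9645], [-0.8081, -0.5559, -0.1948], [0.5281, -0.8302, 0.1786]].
-0.3007 + 0.5283i - 0.3628j + 0.7063k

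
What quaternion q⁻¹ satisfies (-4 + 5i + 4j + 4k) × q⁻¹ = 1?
-0.0548 - 0.0685i - 0.0548j - 0.0548k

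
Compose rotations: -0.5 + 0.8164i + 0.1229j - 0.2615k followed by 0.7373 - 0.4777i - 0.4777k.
-0.1036 + 0.8995i - 0.4243j - 0.0127k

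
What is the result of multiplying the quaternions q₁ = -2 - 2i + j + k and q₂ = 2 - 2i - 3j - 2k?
-3 + i + 2j + 14k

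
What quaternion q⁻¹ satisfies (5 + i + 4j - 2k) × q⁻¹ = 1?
0.1087 - 0.0217i - 0.087j + 0.0435k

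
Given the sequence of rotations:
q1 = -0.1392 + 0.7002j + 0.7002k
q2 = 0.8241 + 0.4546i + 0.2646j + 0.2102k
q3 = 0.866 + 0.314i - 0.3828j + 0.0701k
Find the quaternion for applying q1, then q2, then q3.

q2 · q1 = -0.4472 - 0.0252i + 0.2219j + 0.8661k
q3 · q2 · q1 = -0.3551 - 0.5093i + 0.0896j + 0.7787k
-0.3551 - 0.5093i + 0.0896j + 0.7787k


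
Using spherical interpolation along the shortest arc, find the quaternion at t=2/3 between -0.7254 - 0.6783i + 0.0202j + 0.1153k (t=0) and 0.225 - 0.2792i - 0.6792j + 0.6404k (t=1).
-0.157 - 0.5575i - 0.5602j + 0.5922k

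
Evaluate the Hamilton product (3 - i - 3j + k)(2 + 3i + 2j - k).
16 + 8i + 2j + 6k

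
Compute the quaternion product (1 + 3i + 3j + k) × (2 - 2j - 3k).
11 - i + 13j - 7k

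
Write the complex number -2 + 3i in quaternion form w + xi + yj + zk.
-2 + 3i + 0j + 0k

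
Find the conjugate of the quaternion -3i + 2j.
3i - 2j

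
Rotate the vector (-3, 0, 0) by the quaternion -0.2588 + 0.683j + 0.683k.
(2.598, 1.061, -1.061)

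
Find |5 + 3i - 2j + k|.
√39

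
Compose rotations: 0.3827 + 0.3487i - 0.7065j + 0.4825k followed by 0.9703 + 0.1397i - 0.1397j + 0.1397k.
0.1565 + 0.4231i - 0.7577j + 0.4716k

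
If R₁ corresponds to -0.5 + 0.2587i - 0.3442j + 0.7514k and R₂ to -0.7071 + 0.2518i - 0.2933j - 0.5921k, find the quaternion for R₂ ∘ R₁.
0.6324 - 0.733i + 0.0477j - 0.2461k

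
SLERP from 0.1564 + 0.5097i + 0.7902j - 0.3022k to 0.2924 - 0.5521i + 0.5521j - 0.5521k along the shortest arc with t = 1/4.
0.2238 + 0.2532i + 0.838j - 0.4284k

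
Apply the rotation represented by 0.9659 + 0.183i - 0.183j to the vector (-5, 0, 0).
(-4.665, 0.335, -1.768)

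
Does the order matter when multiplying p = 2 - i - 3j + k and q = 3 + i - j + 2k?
Yes: pq = 2 - 6i - 8j + 11k ≠ 2 + 4i - 14j + 3k = qp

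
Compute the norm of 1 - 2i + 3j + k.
√15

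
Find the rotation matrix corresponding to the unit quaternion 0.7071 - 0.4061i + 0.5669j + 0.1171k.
[[0.3298, -0.626, 0.7066], [-0.2948, 0.6427, 0.7071], [-0.8968, -0.4415, 0.0274]]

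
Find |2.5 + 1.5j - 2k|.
3.536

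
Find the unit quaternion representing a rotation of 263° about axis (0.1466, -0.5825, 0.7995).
-0.6626 + 0.1098i - 0.4363j + 0.5988k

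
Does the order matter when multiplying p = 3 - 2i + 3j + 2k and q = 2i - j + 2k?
Yes: pq = 3 + 14i + 5j + 2k ≠ 3 - 2i - 11j + 10k = qp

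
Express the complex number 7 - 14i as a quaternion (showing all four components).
7 - 14i + 0j + 0k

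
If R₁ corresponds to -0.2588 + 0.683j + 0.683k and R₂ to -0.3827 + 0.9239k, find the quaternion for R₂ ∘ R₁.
-0.532 - 0.631i - 0.2614j - 0.5005k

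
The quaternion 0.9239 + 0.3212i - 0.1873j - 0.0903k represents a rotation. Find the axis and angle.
axis = (0.8395, -0.4895, -0.236), θ = π/4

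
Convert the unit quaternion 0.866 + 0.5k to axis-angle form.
axis = (0, 0, 1), θ = π/3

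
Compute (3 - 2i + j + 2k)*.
3 + 2i - j - 2k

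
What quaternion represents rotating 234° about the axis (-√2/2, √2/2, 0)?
-0.454 - 0.63i + 0.63j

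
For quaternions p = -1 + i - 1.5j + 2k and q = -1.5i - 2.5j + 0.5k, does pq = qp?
No: pq = -3.25 + 5.75i - j - 5.25k ≠ -3.25 - 2.75i + 6j + 4.25k = qp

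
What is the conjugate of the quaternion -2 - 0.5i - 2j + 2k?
-2 + 0.5i + 2j - 2k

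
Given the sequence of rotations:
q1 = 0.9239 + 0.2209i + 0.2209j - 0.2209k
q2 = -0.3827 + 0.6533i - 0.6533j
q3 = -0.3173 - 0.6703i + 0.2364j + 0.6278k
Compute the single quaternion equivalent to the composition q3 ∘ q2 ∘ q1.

q2 · q1 = -0.3536 + 0.6634i - 0.5438j + 0.3732k
q3 · q2 · q1 = 0.4511 + 0.4561i + 0.7556j - 0.1327k
0.4511 + 0.4561i + 0.7556j - 0.1327k


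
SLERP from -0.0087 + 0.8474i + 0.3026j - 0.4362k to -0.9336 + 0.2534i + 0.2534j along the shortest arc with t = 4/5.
-0.8326 + 0.448i + 0.3049j - 0.1146k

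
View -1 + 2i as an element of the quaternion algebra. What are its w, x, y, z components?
-1 + 2i + 0j + 0k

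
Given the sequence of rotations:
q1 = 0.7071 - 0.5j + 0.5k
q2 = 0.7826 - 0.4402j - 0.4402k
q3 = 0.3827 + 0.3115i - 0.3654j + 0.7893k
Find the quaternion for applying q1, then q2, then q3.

q2 · q1 = 0.5534 - 0.4402i - 0.7026j + 0.08k
q3 · q2 · q1 = 0.029 + 0.5292i - 0.8435j + 0.0877k
0.029 + 0.5292i - 0.8435j + 0.0877k


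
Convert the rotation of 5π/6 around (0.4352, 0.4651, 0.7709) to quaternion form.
0.2588 + 0.4204i + 0.4493j + 0.7446k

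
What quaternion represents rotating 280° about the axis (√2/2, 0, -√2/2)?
-0.766 + 0.4545i - 0.4545k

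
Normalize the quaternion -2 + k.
-0.8944 + 0.4472k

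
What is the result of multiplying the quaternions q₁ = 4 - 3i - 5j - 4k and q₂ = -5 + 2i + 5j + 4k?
27 + 23i + 49j + 31k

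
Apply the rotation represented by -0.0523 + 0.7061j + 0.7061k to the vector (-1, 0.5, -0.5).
(1.068, -0.423, 0.423)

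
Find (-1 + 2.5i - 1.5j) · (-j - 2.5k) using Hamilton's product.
-1.5 + 3.75i + 7.25j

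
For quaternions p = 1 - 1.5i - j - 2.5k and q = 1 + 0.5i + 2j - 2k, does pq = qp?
No: pq = -1.25 + 6i - 3.25j - 7k ≠ -1.25 - 8i + 5.25j - 2k = qp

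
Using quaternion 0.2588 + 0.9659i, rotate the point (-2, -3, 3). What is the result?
(-2, 1.098, -4.098)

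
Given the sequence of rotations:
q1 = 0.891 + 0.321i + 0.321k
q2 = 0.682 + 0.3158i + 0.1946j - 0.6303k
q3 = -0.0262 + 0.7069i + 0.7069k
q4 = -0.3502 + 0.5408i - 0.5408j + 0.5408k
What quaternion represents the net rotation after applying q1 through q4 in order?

q2 · q1 = 0.7086 + 0.5628i - 0.1303j - 0.4051k
q3 · q2 · q1 = -0.13 + 0.5783i + 0.6876j + 0.4194k
q4 · q3 · q2 · q1 = -0.1222 - 0.8715i - 0.0846j + 0.4674k
-0.1222 - 0.8715i - 0.0846j + 0.4674k


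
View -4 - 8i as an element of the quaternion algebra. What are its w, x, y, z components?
-4 - 8i + 0j + 0k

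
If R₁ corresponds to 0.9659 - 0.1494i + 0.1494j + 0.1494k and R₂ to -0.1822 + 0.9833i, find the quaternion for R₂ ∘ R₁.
-0.0291 + 0.977i - 0.1741j + 0.1197k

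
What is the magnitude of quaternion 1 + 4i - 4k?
√33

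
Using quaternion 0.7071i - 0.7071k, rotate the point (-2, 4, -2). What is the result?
(2, -4, 2)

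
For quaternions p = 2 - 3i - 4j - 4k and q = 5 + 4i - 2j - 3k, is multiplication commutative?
No: pq = 2 - 3i - 49j - 4k ≠ 2 - 11i + j - 48k = qp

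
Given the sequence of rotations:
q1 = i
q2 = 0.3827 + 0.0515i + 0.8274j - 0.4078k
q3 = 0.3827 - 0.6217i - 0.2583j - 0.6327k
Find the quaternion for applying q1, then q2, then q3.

q2 · q1 = -0.0515 + 0.3827i - 0.4078j - 0.8274k
q3 · q2 · q1 = -0.4106 + 0.1342i - 0.8993j + 0.0683k
-0.4106 + 0.1342i - 0.8993j + 0.0683k


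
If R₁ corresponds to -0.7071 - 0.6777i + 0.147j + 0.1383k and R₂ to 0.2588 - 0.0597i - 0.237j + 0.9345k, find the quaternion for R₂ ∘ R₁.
-0.3179 - 0.3033i - 0.4194j - 0.7944k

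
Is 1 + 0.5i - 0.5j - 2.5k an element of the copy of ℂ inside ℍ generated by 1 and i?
No. The quaternion 1 + 0.5i - 0.5j - 2.5k has j-coefficient y = -0.5 and k-coefficient z = -2.5, not both zero, so it does not lie in the complex subalgebra spanned by 1 and i.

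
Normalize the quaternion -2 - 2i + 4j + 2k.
-0.378 - 0.378i + 0.7559j + 0.378k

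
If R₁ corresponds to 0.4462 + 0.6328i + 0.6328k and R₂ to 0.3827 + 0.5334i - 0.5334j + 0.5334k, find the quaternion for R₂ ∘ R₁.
-0.5043 + 0.1426i - 0.238j + 0.8177k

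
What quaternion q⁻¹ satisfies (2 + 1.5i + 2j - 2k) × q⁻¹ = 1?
0.1404 - 0.1053i - 0.1404j + 0.1404k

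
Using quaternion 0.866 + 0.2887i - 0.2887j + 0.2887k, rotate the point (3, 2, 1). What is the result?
(0.333, 1.666, 3.333)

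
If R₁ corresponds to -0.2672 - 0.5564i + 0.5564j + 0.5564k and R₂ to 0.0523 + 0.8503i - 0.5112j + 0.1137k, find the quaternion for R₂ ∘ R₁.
0.6803 - 0.604i - 0.3707j + 0.1874k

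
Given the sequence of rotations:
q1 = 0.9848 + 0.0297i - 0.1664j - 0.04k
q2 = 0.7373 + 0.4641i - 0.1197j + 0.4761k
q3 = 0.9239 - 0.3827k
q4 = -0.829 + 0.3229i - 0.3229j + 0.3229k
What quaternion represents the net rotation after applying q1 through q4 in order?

q2 · q1 = 0.7114 + 0.563i - 0.2079j + 0.3657k
q3 · q2 · q1 = 0.7972 + 0.4406i - 0.4075j + 0.0656k
q4 · q3 · q2 · q1 = -0.9559 + 0.0026i + 0.2015j + 0.2137k
-0.9559 + 0.0026i + 0.2015j + 0.2137k


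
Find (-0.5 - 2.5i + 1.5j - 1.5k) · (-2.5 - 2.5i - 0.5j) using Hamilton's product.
-4.25 + 6.75i + 0.25j + 8.75k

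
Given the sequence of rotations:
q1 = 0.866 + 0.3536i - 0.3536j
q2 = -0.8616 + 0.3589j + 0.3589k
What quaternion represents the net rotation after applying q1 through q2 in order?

q2 · q1 = -0.6192 - 0.1778i + 0.7424j + 0.1839k
-0.6192 - 0.1778i + 0.7424j + 0.1839k


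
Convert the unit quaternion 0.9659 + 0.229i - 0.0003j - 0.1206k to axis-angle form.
axis = (0.8848, -0.0012, -0.466), θ = π/6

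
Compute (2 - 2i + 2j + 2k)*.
2 + 2i - 2j - 2k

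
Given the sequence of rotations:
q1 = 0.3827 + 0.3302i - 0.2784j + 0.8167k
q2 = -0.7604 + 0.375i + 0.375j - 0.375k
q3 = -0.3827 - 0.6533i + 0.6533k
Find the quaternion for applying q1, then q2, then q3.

q2 · q1 = -0.0042 + 0.0943i - 0.0749j - 0.9928k
q3 · q2 · q1 = 0.7118 + 0.0156i - 0.5583j + 0.4261k
0.7118 + 0.0156i - 0.5583j + 0.4261k


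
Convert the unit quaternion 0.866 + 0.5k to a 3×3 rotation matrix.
[[0.5, -0.866, 0], [0.866, 0.5, 0], [0, 0, 1]]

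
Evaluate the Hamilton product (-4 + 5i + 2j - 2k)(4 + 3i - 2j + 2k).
-23 + 8i - 32k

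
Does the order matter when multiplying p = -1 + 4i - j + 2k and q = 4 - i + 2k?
Yes: pq = -4 + 15i - 14j + 5k ≠ -4 + 19i + 6j + 7k = qp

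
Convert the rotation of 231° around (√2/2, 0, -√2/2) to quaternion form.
-0.4305 + 0.6382i - 0.6382k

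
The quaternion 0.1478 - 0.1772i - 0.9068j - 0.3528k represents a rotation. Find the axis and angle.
axis = (-0.1792, -0.9169, -0.3567), θ = 163°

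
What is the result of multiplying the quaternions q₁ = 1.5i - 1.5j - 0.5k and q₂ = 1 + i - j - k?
-3.5 + 2.5i - 0.5j - 0.5k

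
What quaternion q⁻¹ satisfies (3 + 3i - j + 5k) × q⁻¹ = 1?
0.0682 - 0.0682i + 0.0227j - 0.1136k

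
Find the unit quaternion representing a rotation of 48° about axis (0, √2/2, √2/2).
0.9135 + 0.2876j + 0.2876k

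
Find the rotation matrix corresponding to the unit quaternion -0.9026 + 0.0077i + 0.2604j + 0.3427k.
[[0.6295, 0.6227, -0.4648], [-0.6146, 0.765, 0.1924], [0.4754, 0.1646, 0.8643]]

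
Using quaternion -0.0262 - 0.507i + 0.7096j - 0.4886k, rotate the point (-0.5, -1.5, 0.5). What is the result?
(1.589, -0.026, 0.473)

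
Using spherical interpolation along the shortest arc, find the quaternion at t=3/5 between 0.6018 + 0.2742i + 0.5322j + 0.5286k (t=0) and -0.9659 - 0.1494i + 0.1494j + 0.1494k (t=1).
0.949 + 0.233i + 0.1509j + 0.1492k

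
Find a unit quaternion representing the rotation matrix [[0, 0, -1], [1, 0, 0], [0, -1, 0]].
0.5 - 0.5i - 0.5j + 0.5k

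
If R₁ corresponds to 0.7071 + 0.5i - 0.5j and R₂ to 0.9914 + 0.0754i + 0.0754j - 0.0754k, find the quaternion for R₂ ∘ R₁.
0.701 + 0.5113i - 0.4801j - 0.1287k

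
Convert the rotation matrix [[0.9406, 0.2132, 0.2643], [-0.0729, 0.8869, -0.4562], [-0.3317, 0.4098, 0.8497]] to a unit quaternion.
0.9588 + 0.2258i + 0.1554j - 0.0746k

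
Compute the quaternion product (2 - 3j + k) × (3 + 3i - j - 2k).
5 + 13i - 8j + 8k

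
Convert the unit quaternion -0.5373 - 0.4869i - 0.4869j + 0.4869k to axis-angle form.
axis = (-√3/3, -√3/3, √3/3), θ = 245°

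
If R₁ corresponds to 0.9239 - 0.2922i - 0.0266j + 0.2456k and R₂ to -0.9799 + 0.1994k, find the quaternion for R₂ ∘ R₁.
-0.9543 + 0.2916i - 0.0322j - 0.0564k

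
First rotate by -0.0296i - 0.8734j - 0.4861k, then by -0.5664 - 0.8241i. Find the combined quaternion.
-0.0244 + 0.0168i + 0.0941j + 0.9951k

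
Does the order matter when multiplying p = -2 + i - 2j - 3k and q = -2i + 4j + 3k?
Yes: pq = 19 + 10i - 5j - 6k ≠ 19 - 2i - 11j - 6k = qp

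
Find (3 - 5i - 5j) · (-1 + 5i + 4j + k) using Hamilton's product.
42 + 15i + 22j + 8k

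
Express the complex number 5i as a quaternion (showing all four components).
0 + 5i + 0j + 0k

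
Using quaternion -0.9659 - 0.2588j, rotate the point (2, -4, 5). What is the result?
(4.232, -4, 3.33)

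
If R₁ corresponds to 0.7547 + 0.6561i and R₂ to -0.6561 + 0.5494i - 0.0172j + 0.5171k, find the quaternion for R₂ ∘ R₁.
-0.8556 - 0.0158i + 0.3263j + 0.4015k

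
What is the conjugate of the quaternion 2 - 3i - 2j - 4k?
2 + 3i + 2j + 4k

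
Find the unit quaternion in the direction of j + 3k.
0.3162j + 0.9487k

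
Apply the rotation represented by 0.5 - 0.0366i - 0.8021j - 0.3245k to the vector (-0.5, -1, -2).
(1.422, -1.768, -0.318)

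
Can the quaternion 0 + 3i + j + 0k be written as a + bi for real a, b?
No. The quaternion 3i + j has j-coefficient y = 1 and k-coefficient z = 0, not both zero, so it does not lie in the complex subalgebra spanned by 1 and i.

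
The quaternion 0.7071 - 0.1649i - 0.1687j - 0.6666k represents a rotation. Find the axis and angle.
axis = (-0.2332, -0.2386, -0.9427), θ = π/2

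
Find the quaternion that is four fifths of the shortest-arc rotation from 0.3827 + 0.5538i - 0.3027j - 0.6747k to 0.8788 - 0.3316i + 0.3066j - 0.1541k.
0.9114 - 0.1475i + 0.1953j - 0.3308k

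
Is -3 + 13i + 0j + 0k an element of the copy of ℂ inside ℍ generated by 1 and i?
Yes. The quaternion -3 + 13i has j- and k-coefficients y = z = 0, so it lies in the complex subalgebra spanned by 1 and i.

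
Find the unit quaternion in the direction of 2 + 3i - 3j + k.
0.417 + 0.6255i - 0.6255j + 0.2085k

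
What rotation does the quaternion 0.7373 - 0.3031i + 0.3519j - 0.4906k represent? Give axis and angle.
axis = (-0.4487, 0.5209, -0.7262), θ = 85°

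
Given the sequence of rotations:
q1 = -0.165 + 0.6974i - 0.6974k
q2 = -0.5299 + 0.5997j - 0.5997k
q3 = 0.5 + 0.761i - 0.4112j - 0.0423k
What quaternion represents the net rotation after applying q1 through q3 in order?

q2 · q1 = -0.3308 - 0.7878i - 0.5172j + 0.0503k
q3 · q2 · q1 = 0.2236 - 0.6882i - 0.1275j - 0.6784k
0.2236 - 0.6882i - 0.1275j - 0.6784k


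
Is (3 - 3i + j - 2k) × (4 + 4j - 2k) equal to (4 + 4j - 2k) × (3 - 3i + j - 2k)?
No: pq = 4 - 6i + 10j - 26k ≠ 4 - 18i + 22j - 2k = qp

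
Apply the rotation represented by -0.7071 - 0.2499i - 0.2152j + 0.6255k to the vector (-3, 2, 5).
(1.568, -0.597, 5.932)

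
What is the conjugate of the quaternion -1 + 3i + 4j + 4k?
-1 - 3i - 4j - 4k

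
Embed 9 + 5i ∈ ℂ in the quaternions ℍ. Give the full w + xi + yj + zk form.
9 + 5i + 0j + 0k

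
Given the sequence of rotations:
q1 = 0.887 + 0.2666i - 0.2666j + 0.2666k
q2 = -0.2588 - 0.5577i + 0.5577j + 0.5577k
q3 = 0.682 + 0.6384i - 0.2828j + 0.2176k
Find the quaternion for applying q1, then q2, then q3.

q2 · q1 = -0.0809 - 0.2663i + 0.861j + 0.4257k
q3 · q2 · q1 = 0.2657 - 0.541i + 0.2804j + 0.7471k
0.2657 - 0.541i + 0.2804j + 0.7471k


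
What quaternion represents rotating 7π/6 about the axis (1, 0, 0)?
-0.2588 + 0.9659i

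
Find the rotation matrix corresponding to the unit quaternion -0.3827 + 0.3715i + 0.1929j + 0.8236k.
[[-0.4311, 0.7737, 0.4643], [-0.4871, -0.6327, 0.6021], [0.7596, 0.0334, 0.6496]]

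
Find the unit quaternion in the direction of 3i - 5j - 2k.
0.4867i - 0.8111j - 0.3244k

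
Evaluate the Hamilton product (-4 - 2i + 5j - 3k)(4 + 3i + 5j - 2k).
-41 - 15i - 13j - 29k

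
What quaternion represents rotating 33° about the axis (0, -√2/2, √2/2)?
0.9588 - 0.2008j + 0.2008k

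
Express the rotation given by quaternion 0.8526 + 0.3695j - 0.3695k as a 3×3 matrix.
[[0.4539, 0.6301, 0.6301], [-0.6301, 0.7269, -0.2731], [-0.6301, -0.2731, 0.7269]]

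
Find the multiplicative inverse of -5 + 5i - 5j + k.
-0.0658 - 0.0658i + 0.0658j - 0.0132k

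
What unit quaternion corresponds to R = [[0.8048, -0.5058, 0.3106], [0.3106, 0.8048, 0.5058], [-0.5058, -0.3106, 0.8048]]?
0.9239 - 0.2209i + 0.2209j + 0.2209k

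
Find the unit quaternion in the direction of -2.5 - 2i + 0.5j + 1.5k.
-0.7001 - 0.5601i + 0.14j + 0.4201k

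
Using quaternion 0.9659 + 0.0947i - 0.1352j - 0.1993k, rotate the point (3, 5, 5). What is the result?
(2.954, 2.636, 6.582)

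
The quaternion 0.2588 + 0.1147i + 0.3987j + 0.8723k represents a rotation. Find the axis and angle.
axis = (0.1187, 0.4128, 0.9031), θ = 5π/6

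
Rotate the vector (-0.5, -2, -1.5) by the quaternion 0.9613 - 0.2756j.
(0.371, -2, -1.537)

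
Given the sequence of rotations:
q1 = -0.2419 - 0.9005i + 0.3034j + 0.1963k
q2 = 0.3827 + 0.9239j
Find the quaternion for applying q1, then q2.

q2 · q1 = -0.3729 - 0.1633i - 0.1074j + 0.9071k
-0.3729 - 0.1633i - 0.1074j + 0.9071k


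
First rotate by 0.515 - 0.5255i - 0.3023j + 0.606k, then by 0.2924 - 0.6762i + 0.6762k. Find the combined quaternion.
-0.6145 - 0.2975i - 0.034j + 0.7299k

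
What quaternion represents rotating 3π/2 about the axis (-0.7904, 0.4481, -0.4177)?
-0.7071 - 0.5589i + 0.3169j - 0.2954k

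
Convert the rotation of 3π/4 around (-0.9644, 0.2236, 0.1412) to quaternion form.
0.3827 - 0.891i + 0.2066j + 0.1305k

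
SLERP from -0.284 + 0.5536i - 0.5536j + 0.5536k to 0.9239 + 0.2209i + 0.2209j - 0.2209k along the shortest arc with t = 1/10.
-0.3856 + 0.4946i - 0.5508j + 0.5508k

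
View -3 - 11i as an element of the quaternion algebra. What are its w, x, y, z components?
-3 - 11i + 0j + 0k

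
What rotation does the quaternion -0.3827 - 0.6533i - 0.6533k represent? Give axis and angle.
axis = (-√2/2, 0, -√2/2), θ = 5π/4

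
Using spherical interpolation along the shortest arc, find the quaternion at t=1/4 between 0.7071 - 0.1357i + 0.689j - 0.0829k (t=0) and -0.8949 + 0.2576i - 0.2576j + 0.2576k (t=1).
0.7747 - 0.1711i + 0.5945j - 0.1307k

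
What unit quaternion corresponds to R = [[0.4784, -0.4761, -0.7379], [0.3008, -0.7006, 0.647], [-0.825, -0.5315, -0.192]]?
-0.3827 + 0.7699i - 0.0569j - 0.5075k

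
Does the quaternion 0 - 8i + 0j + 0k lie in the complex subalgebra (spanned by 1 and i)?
Yes. The quaternion -8i has j- and k-coefficients y = z = 0, so it lies in the complex subalgebra spanned by 1 and i.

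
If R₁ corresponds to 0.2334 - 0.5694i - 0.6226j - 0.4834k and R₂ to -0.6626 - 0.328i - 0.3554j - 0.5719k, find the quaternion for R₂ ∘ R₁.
-0.8391 + 0.1165i + 0.4967j + 0.1887k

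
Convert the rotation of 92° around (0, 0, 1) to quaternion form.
0.6947 + 0.7193k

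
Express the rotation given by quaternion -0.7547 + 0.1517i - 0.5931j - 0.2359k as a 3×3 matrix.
[[0.1852, -0.536, 0.8237], [0.1761, 0.8427, 0.5088], [-0.9668, 0.0508, 0.2504]]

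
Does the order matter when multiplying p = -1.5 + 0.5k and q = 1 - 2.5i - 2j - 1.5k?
Yes: pq = -0.75 + 4.75i + 1.75j + 2.75k ≠ -0.75 + 2.75i + 4.25j + 2.75k = qp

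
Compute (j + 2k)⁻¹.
-0.2j - 0.4k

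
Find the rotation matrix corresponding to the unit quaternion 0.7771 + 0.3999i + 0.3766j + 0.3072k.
[[0.5276, -0.1762, 0.831], [0.7787, 0.4914, -0.3901], [-0.3396, 0.8529, 0.3965]]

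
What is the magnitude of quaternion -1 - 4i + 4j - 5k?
√58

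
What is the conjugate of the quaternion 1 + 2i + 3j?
1 - 2i - 3j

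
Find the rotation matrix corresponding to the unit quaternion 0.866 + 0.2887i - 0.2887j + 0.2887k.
[[0.6666, -0.6667, -0.3333], [0.3333, 0.6666, -0.6667], [0.6667, 0.3333, 0.6666]]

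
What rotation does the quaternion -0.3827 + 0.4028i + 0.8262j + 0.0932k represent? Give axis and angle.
axis = (0.436, 0.8943, 0.1009), θ = 5π/4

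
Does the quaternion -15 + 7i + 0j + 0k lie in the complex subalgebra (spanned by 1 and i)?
Yes. The quaternion -15 + 7i has j- and k-coefficients y = z = 0, so it lies in the complex subalgebra spanned by 1 and i.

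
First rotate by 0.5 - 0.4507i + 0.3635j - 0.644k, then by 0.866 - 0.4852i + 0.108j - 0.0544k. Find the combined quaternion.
0.14 - 0.6827i + 0.0808j - 0.7126k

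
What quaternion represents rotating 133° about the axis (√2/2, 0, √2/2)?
0.3987 + 0.6485i + 0.6485k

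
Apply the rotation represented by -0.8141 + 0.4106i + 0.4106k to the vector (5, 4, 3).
(7, -0.035, 1)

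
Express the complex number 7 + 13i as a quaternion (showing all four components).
7 + 13i + 0j + 0k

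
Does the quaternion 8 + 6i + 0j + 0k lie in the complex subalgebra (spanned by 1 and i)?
Yes. The quaternion 8 + 6i has j- and k-coefficients y = z = 0, so it lies in the complex subalgebra spanned by 1 and i.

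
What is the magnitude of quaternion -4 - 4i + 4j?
√48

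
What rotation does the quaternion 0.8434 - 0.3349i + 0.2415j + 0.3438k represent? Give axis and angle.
axis = (-0.6233, 0.4495, 0.6399), θ = 65°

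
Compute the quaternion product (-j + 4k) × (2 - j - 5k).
19 + 9i - 2j + 8k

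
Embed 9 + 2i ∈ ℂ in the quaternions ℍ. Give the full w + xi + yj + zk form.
9 + 2i + 0j + 0k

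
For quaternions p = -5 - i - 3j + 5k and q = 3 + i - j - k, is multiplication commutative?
No: pq = -12 + 24k ≠ -12 - 16i - 8j + 16k = qp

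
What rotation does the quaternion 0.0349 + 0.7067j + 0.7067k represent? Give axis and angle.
axis = (0, √2/2, √2/2), θ = 176°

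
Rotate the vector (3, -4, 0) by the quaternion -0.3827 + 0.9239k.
(-4.95, 0.707, 0)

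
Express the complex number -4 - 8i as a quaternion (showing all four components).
-4 - 8i + 0j + 0k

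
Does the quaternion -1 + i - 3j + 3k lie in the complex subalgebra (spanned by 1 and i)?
No. The quaternion -1 + i - 3j + 3k has j-coefficient y = -3 and k-coefficient z = 3, not both zero, so it does not lie in the complex subalgebra spanned by 1 and i.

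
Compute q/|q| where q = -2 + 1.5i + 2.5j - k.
-0.5443 + 0.4082i + 0.6804j - 0.2722k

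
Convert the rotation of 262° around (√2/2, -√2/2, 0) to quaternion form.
-0.6561 + 0.5337i - 0.5337j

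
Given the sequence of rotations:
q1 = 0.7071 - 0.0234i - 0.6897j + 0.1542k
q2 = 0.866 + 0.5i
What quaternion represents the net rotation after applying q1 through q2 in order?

q2 · q1 = 0.624 + 0.3333i - 0.6744j - 0.2113k
0.624 + 0.3333i - 0.6744j - 0.2113k


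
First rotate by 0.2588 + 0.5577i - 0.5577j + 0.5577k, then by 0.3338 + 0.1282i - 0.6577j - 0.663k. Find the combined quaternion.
0.0178 - 0.5172i - 0.7976j + 0.3099k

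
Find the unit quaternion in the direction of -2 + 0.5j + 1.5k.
-0.7845 + 0.1961j + 0.5883k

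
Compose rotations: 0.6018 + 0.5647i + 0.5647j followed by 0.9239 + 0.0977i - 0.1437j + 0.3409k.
0.582 + 0.388i + 0.6278j + 0.3415k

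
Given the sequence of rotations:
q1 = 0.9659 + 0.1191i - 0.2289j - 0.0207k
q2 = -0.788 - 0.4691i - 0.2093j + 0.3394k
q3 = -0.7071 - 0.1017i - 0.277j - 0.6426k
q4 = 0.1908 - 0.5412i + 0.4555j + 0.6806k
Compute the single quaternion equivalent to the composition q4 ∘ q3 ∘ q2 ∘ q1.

q2 · q1 = -0.7461 - 0.4649i + 0.0089j + 0.4764k
q3 · q2 · q1 = 0.7889 + 0.2784i + 0.5476j + 0.0129k
q4 · q3 · q2 · q1 = 0.043 - 0.7407i + 0.6603j + 0.1162k
0.043 - 0.7407i + 0.6603j + 0.1162k


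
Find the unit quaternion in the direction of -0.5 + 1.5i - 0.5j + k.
-0.2582 + 0.7746i - 0.2582j + 0.5164k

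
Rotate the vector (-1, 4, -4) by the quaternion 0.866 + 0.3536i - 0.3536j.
(0.7, 5.7, -0.162)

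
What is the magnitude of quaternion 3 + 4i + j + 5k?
√51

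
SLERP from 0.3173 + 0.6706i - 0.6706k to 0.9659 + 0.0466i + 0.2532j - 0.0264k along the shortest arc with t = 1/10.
0.4249 + 0.641i + 0.0326j - 0.6384k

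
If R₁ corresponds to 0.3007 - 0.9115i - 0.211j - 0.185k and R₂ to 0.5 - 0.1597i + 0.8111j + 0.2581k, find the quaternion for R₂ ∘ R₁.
0.2237 - 0.5994i - 0.1264j + 0.7581k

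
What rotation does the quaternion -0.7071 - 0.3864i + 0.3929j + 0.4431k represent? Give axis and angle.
axis = (-0.5464, 0.5556, 0.6266), θ = 3π/2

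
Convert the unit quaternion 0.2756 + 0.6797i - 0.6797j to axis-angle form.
axis = (√2/2, -√2/2, 0), θ = 148°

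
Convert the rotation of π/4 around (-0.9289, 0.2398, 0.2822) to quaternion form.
0.9239 - 0.3555i + 0.0918j + 0.108k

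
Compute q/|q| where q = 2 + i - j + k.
0.7559 + 0.378i - 0.378j + 0.378k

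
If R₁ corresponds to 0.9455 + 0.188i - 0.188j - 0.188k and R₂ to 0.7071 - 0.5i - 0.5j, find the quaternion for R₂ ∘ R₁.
0.6686 - 0.2458i - 0.6997j + 0.0551k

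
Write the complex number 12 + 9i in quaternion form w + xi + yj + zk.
12 + 9i + 0j + 0k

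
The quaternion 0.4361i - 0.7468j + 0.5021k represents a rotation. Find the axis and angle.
axis = (0.4361, -0.7468, 0.5021), θ = π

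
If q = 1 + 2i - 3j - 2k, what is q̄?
1 - 2i + 3j + 2k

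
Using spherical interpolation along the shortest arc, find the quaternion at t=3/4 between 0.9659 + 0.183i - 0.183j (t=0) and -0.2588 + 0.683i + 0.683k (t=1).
0.5748 - 0.5433i - 0.0652j - 0.6085k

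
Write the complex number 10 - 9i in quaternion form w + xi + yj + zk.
10 - 9i + 0j + 0k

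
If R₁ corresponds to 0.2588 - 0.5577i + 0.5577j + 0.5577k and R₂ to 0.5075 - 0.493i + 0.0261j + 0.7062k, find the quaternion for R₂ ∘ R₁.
-0.552 - 0.7899i + 0.1709j + 0.2054k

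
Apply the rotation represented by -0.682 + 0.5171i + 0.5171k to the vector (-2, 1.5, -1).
(-0.407, 0.601, -2.593)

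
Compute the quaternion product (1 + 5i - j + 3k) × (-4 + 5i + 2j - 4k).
-15 - 17i + 41j - k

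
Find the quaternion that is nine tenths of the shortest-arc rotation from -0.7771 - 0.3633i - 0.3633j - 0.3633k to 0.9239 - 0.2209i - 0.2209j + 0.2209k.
-0.9418 + 0.1626i + 0.1626j - 0.2454k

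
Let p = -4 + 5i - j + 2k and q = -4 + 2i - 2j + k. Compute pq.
2 - 25i + 11j - 20k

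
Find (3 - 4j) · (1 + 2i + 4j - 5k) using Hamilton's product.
19 + 26i + 8j - 7k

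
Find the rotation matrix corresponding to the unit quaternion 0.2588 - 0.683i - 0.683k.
[[0.067, 0.3535, 0.933], [-0.3535, -0.866, 0.3535], [0.933, -0.3535, 0.067]]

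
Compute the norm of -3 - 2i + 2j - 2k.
√21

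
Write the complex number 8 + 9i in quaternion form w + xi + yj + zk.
8 + 9i + 0j + 0k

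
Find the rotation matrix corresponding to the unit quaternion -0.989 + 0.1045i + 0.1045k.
[[0.9782, 0.2067, 0.0218], [-0.2067, 0.9563, 0.2067], [0.0218, -0.2067, 0.9782]]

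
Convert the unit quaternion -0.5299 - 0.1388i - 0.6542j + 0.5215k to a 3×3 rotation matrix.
[[-0.3999, 0.7343, 0.5486], [-0.3711, 0.4175, -0.8294], [-0.8381, -0.5352, 0.1055]]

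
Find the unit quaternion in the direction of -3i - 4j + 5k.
-0.4243i - 0.5657j + 0.7071k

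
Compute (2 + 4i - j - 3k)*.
2 - 4i + j + 3k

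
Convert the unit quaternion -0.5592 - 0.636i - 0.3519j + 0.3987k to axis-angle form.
axis = (-0.7672, -0.4245, 0.4809), θ = 248°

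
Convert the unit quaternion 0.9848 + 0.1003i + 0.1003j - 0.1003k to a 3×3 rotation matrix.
[[0.9598, 0.2177, 0.1774], [-0.1774, 0.9598, -0.2177], [-0.2177, 0.1774, 0.9598]]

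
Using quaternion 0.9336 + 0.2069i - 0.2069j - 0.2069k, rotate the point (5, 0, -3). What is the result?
(5.56, -1.458, -0.983)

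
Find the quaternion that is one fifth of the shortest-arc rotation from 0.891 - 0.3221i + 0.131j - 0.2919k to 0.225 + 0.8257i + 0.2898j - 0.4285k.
0.8929 - 0.0581i + 0.2062j - 0.396k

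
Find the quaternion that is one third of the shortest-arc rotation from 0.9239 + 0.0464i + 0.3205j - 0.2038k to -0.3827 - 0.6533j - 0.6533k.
0.8537 + 0.0351i + 0.5076j + 0.1113k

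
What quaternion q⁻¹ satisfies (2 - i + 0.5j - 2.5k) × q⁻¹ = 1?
0.1739 + 0.087i - 0.0435j + 0.2174k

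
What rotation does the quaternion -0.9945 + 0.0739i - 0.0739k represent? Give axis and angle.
axis = (√2/2, 0, -√2/2), θ = 348°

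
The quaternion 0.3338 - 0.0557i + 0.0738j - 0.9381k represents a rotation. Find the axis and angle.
axis = (-0.0591, 0.0783, -0.9952), θ = 141°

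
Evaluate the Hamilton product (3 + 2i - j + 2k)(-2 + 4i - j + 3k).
-21 + 7i + j + 7k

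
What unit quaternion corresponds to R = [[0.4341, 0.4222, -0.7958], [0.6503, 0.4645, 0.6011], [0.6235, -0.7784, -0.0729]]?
0.6756 - 0.5105i - 0.5252j + 0.0844k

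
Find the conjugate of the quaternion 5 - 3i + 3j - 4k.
5 + 3i - 3j + 4k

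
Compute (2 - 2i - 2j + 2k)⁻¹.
0.125 + 0.125i + 0.125j - 0.125k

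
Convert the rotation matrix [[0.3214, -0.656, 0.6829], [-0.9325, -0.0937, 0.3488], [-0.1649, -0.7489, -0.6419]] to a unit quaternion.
-0.3827 + 0.7171i - 0.5538j + 0.1806k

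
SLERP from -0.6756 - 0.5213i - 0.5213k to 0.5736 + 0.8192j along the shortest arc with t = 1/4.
-0.7445 - 0.4357i - 0.2568j - 0.4357k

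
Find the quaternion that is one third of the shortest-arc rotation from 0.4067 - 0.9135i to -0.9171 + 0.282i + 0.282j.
0.6374 - 0.7632i - 0.106j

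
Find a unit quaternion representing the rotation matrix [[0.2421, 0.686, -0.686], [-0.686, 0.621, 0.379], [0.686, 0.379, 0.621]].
0.7881 - 0.4353j - 0.4353k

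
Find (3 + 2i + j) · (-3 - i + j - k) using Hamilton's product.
-8 - 10i + 2j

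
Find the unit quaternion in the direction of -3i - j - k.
-0.9045i - 0.3015j - 0.3015k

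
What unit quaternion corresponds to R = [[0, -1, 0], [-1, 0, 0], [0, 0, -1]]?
-0.7071i + 0.7071j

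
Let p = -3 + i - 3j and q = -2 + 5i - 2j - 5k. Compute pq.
-5 - 2i + 17j + 28k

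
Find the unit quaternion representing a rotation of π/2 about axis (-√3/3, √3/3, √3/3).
0.7071 - 0.4082i + 0.4082j + 0.4082k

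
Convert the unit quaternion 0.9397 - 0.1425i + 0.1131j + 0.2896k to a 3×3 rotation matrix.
[[0.8067, -0.5765, 0.13], [0.512, 0.7917, 0.3333], [-0.2951, -0.2023, 0.9338]]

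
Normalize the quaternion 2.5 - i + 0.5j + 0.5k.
0.898 - 0.3592i + 0.1796j + 0.1796k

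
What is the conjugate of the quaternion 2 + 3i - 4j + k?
2 - 3i + 4j - k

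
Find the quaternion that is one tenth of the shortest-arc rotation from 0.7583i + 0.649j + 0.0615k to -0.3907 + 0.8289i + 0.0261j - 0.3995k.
-0.0448 + 0.7963i + 0.6031j + 0.011k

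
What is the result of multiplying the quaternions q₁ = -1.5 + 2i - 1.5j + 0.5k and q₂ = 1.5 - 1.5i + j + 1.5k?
1.5 + 2.5i - 7.5j - 1.75k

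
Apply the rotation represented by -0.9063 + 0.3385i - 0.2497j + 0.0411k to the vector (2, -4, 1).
(2.602, -2.964, 2.333)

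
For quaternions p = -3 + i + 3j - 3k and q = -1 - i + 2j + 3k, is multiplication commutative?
No: pq = 7 + 17i - 9j - k ≠ 7 - 13i - 9j - 11k = qp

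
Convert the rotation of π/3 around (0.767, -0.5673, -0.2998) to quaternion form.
0.866 + 0.3835i - 0.2837j - 0.1499k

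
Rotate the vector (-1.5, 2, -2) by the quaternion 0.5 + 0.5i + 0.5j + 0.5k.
(-2, -1.5, 2)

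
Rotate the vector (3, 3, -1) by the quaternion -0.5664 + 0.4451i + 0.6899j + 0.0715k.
(2.917, 2.777, 1.667)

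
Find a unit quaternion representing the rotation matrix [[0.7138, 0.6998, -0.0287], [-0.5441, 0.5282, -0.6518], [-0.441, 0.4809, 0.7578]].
0.866 + 0.327i + 0.119j - 0.3591k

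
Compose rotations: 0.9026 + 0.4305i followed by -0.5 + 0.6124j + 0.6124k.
-0.4513 - 0.2152i + 0.8164j + 0.2891k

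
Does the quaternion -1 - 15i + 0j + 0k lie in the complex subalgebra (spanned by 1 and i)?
Yes. The quaternion -1 - 15i has j- and k-coefficients y = z = 0, so it lies in the complex subalgebra spanned by 1 and i.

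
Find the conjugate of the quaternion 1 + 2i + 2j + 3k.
1 - 2i - 2j - 3k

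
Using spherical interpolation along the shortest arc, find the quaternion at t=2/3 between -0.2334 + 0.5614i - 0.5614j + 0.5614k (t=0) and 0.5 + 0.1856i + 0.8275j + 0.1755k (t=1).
-0.48 + 0.0907i - 0.867j + 0.0985k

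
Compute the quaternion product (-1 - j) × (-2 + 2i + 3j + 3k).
5 - 5i - j - k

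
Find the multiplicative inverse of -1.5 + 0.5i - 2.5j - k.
-0.1538 - 0.0513i + 0.2564j + 0.1026k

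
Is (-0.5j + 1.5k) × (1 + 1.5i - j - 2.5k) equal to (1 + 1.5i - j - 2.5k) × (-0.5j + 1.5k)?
No: pq = 3.25 + 2.75i + 1.75j + 2.25k ≠ 3.25 - 2.75i - 2.75j + 0.75k = qp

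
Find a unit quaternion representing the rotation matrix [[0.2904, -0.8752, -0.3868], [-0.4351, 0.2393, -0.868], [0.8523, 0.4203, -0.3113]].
0.5519 + 0.5836i - 0.5613j + 0.1994k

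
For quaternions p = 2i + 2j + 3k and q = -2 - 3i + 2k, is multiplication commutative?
No: pq = -17j ≠ -8i + 9j - 12k = qp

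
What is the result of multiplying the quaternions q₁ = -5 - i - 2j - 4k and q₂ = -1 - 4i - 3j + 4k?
11 + i + 37j - 21k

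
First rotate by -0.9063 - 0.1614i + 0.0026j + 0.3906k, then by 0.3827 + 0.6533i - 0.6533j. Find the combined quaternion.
-0.2397 - 0.909i + 0.3379j + 0.0457k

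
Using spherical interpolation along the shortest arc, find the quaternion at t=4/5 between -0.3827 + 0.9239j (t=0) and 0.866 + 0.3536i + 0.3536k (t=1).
-0.8646 - 0.3126i + 0.239j - 0.3126k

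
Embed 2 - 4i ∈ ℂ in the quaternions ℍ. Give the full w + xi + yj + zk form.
2 - 4i + 0j + 0k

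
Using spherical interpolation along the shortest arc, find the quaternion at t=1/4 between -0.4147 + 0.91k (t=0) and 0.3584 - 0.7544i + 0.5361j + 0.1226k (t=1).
-0.513 + 0.2824i - 0.2007j + 0.7854k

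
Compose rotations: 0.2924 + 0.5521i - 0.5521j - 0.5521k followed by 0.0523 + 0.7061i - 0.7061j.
-0.7644 + 0.6252i + 0.1545j - 0.0289k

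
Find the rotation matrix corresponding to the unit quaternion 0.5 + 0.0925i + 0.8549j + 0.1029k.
[[-0.4829, 0.0553, 0.8739], [0.2611, 0.9617, 0.0834], [-0.8359, 0.2684, -0.4788]]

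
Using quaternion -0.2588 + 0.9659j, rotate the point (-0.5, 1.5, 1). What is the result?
(-0.067, 1.5, -1.116)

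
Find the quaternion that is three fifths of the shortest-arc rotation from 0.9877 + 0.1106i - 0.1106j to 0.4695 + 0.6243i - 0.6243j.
0.757 + 0.462i - 0.462j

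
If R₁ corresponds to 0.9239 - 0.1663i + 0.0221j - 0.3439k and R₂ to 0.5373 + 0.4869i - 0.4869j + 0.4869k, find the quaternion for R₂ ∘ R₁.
0.7556 + 0.5172i - 0.3515j + 0.1949k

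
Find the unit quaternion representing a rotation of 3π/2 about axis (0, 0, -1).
-0.7071 - 0.7071k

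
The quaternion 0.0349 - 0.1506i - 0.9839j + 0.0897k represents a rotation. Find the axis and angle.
axis = (-0.1507, -0.9845, 0.0898), θ = 176°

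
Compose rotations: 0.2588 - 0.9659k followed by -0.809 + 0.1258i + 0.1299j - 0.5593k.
-0.7496 - 0.0929i + 0.1551j + 0.6367k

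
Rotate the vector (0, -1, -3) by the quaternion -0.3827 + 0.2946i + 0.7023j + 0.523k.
(-0.126, -3.16, -0.029)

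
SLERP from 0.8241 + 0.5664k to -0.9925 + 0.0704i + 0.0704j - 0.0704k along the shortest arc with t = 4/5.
0.981 - 0.0573i - 0.0573j + 0.1761k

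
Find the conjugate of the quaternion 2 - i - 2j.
2 + i + 2j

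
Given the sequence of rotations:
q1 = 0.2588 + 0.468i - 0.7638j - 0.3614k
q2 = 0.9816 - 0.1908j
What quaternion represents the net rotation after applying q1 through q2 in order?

q2 · q1 = 0.1083 + 0.5283i - 0.7991j - 0.2655k
0.1083 + 0.5283i - 0.7991j - 0.2655k


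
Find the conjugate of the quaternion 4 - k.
4 + k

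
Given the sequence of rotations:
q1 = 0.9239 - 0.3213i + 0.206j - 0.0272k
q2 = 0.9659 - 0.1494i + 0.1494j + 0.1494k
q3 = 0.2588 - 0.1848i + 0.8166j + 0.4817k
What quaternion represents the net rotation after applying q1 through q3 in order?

q2 · q1 = 0.8177 - 0.4832i + 0.2849j + 0.129k
q3 · q2 · q1 = -0.1725 - 0.3081i + 0.5325j + 0.7692k
-0.1725 - 0.3081i + 0.5325j + 0.7692k


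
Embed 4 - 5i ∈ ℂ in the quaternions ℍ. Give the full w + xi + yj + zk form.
4 - 5i + 0j + 0k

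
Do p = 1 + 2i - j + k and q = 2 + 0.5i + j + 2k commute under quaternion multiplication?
No: pq = 1.5i - 4.5j + 6.5k ≠ 7.5i + 2.5j + 1.5k = qp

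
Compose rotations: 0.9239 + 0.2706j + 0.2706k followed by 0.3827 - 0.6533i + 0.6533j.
0.1768 - 0.4268i + 0.8839j - 0.0732k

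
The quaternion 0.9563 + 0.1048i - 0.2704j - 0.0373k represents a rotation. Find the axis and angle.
axis = (0.3584, -0.9248, -0.1276), θ = 34°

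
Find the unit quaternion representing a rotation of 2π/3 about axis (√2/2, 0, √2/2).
0.5 + 0.6124i + 0.6124k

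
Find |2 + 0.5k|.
2.062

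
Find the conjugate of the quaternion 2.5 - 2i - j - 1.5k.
2.5 + 2i + j + 1.5k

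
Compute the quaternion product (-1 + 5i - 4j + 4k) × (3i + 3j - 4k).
13 + i + 29j + 31k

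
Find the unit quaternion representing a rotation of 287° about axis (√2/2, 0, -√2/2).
-0.8039 + 0.4206i - 0.4206k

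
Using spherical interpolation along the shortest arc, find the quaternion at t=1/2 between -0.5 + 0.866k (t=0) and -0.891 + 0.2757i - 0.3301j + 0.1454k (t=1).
-0.7846 + 0.1555i - 0.1862j + 0.5705k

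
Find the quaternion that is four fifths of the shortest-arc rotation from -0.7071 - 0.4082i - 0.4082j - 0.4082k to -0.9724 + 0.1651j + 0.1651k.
-0.9934 - 0.0959i + 0.0446j + 0.0446k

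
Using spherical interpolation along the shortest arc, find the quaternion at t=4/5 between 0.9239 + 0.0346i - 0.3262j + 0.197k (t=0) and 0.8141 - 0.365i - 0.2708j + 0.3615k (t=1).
0.8504 - 0.2885i - 0.2868j + 0.3336k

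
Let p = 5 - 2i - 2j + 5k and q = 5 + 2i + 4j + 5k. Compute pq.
12 - 30i + 30j + 46k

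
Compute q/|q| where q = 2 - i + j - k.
0.7559 - 0.378i + 0.378j - 0.378k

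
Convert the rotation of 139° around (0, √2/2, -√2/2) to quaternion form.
0.3502 + 0.6623j - 0.6623k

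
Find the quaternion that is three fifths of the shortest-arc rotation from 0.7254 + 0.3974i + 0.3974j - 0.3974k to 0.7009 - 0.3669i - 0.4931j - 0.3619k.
0.8715 - 0.0628i - 0.1536j - 0.4615k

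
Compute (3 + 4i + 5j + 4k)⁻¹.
0.0455 - 0.0606i - 0.0758j - 0.0606k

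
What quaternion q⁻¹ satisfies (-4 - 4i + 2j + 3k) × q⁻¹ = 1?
-0.0889 + 0.0889i - 0.0444j - 0.0667k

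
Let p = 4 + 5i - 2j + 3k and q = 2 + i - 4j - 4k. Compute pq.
7 + 34i + 3j - 28k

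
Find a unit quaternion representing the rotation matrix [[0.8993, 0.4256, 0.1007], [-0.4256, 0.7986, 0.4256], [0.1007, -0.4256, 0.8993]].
0.9483 - 0.2244i - 0.2244k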